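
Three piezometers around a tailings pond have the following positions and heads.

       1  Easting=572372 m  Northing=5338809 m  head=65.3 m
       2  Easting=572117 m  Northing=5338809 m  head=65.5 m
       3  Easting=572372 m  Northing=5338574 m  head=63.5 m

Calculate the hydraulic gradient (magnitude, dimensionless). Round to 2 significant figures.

∂h/∂x = (65.5 − 65.3) / (572117 − 572372) = -0.0007843
∂h/∂y = (63.5 − 65.3) / (5338574 − 5338809) = +0.007660
|∇h| = √(-0.0007843² + 0.007660²) = 0.0077

0.0077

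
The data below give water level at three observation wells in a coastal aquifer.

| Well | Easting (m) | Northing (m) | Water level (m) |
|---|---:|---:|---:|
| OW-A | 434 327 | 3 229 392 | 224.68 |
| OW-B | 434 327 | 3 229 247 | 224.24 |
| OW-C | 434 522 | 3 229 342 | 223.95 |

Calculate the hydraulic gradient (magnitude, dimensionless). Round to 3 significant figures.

0.00424

Differences from OW-A: to OW-B (Δx, Δy, Δh) = (0, -145, -0.44); to OW-C = (195, -50, -0.73).
Determinant of the coordinate differences = 0·(-50) − 195·(-145) = 28275.
∂h/∂x = [(-0.44)·(-50) − (-0.73)·(-145)] / 28275 = -0.002966
∂h/∂y = [0·(-0.73) − 195·(-0.44)] / 28275 = +0.003034
|∇h| = √(-0.002966² + 0.003034²) = 0.004243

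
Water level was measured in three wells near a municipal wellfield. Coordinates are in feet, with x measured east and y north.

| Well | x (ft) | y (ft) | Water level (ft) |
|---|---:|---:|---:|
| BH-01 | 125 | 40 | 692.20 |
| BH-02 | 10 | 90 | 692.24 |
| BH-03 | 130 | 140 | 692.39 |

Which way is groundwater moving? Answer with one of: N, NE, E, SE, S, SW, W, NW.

With h = a·x + b·y + c and BH-01 as origin, the differences give:
  (-115)·a + 50·b = +0.04
  5·a + 100·b = +0.19
Eliminate b (×100 and ×50, subtract): -11750·a = -5.500 → a = ∂h/∂x = +0.0004681
Back-substitute: b = ∂h/∂y = +0.001877.
Flow = −∇h = (-0.0004681 east, -0.001877 north), which points south.

S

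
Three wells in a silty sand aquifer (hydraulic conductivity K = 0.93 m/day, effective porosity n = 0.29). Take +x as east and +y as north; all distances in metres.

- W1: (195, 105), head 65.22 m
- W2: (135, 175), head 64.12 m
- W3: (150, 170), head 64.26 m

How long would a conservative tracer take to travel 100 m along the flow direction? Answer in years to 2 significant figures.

Differences from W1: to W2 (Δx, Δy, Δh) = (-60, 70, -1.10); to W3 = (-45, 65, -0.96).
Solve a·Δx + b·Δy = Δh: det = (-60)·65 − (-45)·70 = -750.
∂h/∂x = [(-1.10)·65 − (-0.96)·70] / -750 = +0.005733
∂h/∂y = [(-60)·(-0.96) − (-45)·(-1.10)] / -750 = -0.01080
|∇h| = √(0.005733² + -0.01080²) = 0.01223
Seepage velocity v = K·i/n = 0.93 × 0.01223 / 0.29 = 0.03922 m/day.
t = 100 / 0.03922 = 2550 days = 6.98 years.

7.0 years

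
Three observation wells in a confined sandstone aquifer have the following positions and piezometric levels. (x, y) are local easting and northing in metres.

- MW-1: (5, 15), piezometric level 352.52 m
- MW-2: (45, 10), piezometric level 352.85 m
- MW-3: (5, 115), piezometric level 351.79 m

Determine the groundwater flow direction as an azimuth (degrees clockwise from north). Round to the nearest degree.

With h = a·x + b·y + c and MW-1 as origin, the differences give:
  40·a + (-5)·b = +0.33
  0·a + 100·b = -0.73
Eliminate b (×100 and ×(-5), subtract): 4000·a = 29.350 → a = ∂h/∂x = +0.007338
Back-substitute: b = ∂h/∂y = -0.007300.
Flow direction (−∇h) has components (-0.007338 E, +0.007300 N).
Azimuth = atan2(E, N) = atan2(-0.007338, +0.007300) = 314.9° ≈ 315°.

315°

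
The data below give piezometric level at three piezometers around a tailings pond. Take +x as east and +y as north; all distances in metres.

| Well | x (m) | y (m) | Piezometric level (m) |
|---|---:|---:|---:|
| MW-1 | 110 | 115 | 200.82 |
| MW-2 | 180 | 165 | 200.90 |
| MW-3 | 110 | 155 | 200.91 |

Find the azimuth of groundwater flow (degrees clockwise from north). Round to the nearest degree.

Differences from MW-1: to MW-2 (Δx, Δy, Δh) = (70, 50, +0.08); to MW-3 = (0, 40, +0.09).
Determinant of the coordinate differences = 70·40 − 0·50 = 2800.
∂h/∂x = [(+0.08)·40 − (+0.09)·50] / 2800 = -0.0004643
∂h/∂y = [70·(+0.09) − 0·(+0.08)] / 2800 = +0.002250
Flow direction (−∇h) has components (+0.0004643 E, -0.002250 N).
Azimuth = atan2(E, N) = atan2(+0.0004643, -0.002250) = 168.3° ≈ 168°.

168°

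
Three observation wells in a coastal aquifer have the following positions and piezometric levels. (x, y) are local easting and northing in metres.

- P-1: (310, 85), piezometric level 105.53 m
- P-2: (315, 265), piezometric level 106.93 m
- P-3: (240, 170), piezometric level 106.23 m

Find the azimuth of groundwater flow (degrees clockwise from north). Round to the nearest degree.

Taking P-1 as reference: P-2−P-1 = (5, 180, +1.40); P-3−P-1 = (-70, 85, +0.70).
Solve a·Δx + b·Δy = Δh: det = 5·85 − (-70)·180 = 13025.
∂h/∂x = [(+1.40)·85 − (+0.70)·180] / 13025 = -0.0005374
∂h/∂y = [5·(+0.70) − (-70)·(+1.40)] / 13025 = +0.007793
Flow direction (−∇h) has components (+0.0005374 E, -0.007793 N).
Azimuth = atan2(E, N) = atan2(+0.0005374, -0.007793) = 176.1° ≈ 176°.

176°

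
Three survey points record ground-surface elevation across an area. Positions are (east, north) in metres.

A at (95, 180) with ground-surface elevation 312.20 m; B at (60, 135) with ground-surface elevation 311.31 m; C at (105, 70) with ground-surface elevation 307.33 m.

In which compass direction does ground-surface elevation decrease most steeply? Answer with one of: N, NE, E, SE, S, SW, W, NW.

Three-point gradient (reference A): Δ to B = (-35, -45, -0.89), Δ to C = (10, -110, -4.87).
∂z/∂x = -0.02820, ∂z/∂y = +0.04171 (det = 4300).
Steepest decrease is along −∇f = (+0.02820 E, -0.04171 N) → southeast.

SE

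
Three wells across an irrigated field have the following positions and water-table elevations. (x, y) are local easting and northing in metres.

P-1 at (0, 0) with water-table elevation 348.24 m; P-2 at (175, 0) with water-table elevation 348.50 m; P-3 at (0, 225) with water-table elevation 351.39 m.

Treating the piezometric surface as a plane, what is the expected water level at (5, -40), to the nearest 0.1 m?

∂h/∂x = (348.50 − 348.24) / (175 − 0) = +0.001486
∂h/∂y = (351.39 − 348.24) / (225 − 0) = +0.01400
h(5, -40) = 348.24 + (+0.001486)·(5) + (+0.01400)·(-40) = 348.24 +0.007 -0.560 = 347.687 m.

347.7 m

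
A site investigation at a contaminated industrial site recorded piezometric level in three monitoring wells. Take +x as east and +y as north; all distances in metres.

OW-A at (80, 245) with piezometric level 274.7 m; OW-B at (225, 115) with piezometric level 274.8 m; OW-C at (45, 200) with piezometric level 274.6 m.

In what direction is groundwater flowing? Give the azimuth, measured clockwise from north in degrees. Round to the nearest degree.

Three-point gradient (reference OW-A): Δ to OW-B = (145, -130, +0.1), Δ to OW-C = (-35, -45, -0.1).
∂h/∂x = +0.001580, ∂h/∂y = +0.0009932 (det = -11075).
Flow direction (−∇h) has components (-0.001580 E, -0.0009932 N).
Azimuth = atan2(E, N) = atan2(-0.001580, -0.0009932) = 237.8° ≈ 238°.

238°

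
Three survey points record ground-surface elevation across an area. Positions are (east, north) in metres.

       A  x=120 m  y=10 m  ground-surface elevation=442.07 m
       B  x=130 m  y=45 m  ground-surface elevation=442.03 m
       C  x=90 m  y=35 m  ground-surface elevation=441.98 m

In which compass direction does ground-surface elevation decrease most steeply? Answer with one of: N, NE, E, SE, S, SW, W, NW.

NW

Differences from A: to B (Δx, Δy, Δh) = (10, 35, -0.04); to C = (-30, 25, -0.09).
Solve a·Δx + b·Δy = Δz: det = 10·25 − (-30)·35 = 1300.
∂z/∂x = [(-0.04)·25 − (-0.09)·35] / 1300 = +0.001654
∂z/∂y = [10·(-0.09) − (-30)·(-0.04)] / 1300 = -0.001615
Steepest decrease is along −∇f = (-0.001654 E, +0.001615 N) → northwest.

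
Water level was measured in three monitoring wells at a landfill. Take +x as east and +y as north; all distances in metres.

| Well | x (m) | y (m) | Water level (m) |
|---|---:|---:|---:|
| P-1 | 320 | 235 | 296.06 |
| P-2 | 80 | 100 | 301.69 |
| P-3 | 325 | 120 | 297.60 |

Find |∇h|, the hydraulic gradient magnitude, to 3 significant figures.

Three-point gradient (reference P-1): Δ to P-2 = (-240, -135, +5.63), Δ to P-3 = (5, -115, +1.54).
∂h/∂x = -0.01555, ∂h/∂y = -0.01407 (det = 28275).
|∇h| = √(-0.01555² + -0.01407²) = 0.02097

0.0210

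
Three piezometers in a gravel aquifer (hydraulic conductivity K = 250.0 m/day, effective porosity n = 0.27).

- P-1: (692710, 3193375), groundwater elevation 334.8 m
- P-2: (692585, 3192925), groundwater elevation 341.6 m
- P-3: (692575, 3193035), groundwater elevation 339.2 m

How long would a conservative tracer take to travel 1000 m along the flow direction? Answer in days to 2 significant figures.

40 days

Taking P-1 as reference: P-2−P-1 = (-125, -450, +6.8); P-3−P-1 = (-135, -340, +4.4).
Determinant of the coordinate differences = (-125)·(-340) − (-135)·(-450) = -18250.
∂h/∂x = [(+6.8)·(-340) − (+4.4)·(-450)] / -18250 = +0.01819
∂h/∂y = [(-125)·(+4.4) − (-135)·(+6.8)] / -18250 = -0.02016
|∇h| = √(0.01819² + -0.02016²) = 0.02715
Seepage velocity v = K·i/n = 250.0 × 0.02715 / 0.27 = 25.14 m/day.
t = 1000 / 25.14 = 39.78 days.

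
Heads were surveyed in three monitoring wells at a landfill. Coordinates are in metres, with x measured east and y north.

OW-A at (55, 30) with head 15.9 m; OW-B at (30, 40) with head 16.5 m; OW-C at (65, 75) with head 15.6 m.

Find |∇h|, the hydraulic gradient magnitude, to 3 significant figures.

0.0245

With h = a·x + b·y + c and OW-A as origin, the differences give:
  (-25)·a + 10·b = +0.6
  10·a + 45·b = -0.3
Eliminate b (×45 and ×10, subtract): -1225·a = 30.00 → a = ∂h/∂x = -0.02449
Back-substitute: b = ∂h/∂y = -0.001224.
|∇h| = √(-0.02449² + -0.001224²) = 0.02452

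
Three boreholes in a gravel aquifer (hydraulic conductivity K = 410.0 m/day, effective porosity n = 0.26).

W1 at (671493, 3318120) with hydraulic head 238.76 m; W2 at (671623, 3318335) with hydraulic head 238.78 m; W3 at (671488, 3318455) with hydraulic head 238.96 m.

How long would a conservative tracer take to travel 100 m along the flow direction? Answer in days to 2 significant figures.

Taking W1 as reference: W2−W1 = (130, 215, +0.02); W3−W1 = (-5, 335, +0.20).
Solve a·Δx + b·Δy = Δh: det = 130·335 − (-5)·215 = 44625.
∂h/∂x = [(+0.02)·335 − (+0.20)·215] / 44625 = -0.0008134
∂h/∂y = [130·(+0.20) − (-5)·(+0.02)] / 44625 = +0.0005849
|∇h| = √(-0.0008134² + 0.0005849²) = 0.001002
Seepage velocity v = K·i/n = 410.0 × 0.001002 / 0.26 = 1.58 m/day.
t = 100 / 1.58 = 63.29 days.

63 days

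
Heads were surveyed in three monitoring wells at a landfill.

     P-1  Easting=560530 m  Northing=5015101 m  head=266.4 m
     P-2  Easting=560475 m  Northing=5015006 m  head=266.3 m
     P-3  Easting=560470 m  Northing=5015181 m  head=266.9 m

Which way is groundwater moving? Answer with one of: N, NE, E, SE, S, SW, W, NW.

Differences from P-1: to P-2 (Δx, Δy, Δh) = (-55, -95, -0.1); to P-3 = (-60, 80, +0.5).
Determinant of the coordinate differences = (-55)·80 − (-60)·(-95) = -10100.
∂h/∂x = [(-0.1)·80 − (+0.5)·(-95)] / -10100 = -0.003911
∂h/∂y = [(-55)·(+0.5) − (-60)·(-0.1)] / -10100 = +0.003317
Flow = −∇h = (+0.003911 east, -0.003317 north), which points southeast.

SE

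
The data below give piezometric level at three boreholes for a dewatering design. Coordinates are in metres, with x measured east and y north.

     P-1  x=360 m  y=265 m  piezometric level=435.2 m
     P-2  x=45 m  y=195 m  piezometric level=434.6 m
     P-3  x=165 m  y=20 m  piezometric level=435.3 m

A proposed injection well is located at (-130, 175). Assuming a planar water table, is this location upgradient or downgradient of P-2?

With h = a·x + b·y + c and P-1 as origin, the differences give:
  (-315)·a + (-70)·b = -0.6
  (-195)·a + (-245)·b = +0.1
Eliminate b (×(-245) and ×(-70), subtract): 63525·a = 154.00 → a = ∂h/∂x = +0.002424
Back-substitute: b = ∂h/∂y = -0.002338.
Head at (-130, 175) = 435.2 + (+0.002424)·(-490) + (-0.002338)·(-90) = 434.22 m.
That is lower than the 434.6 m at P-2, so the point is downgradient.

downgradient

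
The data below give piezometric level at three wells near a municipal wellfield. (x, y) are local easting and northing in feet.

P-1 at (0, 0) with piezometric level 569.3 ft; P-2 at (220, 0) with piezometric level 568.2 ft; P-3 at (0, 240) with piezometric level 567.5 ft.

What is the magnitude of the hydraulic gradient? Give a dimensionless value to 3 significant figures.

∂h/∂x = (568.2 − 569.3) / (220 − 0) = -0.005000
∂h/∂y = (567.5 − 569.3) / (240 − 0) = -0.007500
|∇h| = √(-0.005000² + -0.007500²) = 0.009014

0.00901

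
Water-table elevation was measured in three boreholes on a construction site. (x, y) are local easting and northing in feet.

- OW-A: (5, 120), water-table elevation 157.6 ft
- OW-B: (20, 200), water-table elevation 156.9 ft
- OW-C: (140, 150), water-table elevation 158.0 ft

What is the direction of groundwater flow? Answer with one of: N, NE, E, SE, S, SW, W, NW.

NW

Differences from OW-A: to OW-B (Δx, Δy, Δh) = (15, 80, -0.7); to OW-C = (135, 30, +0.4).
Solve a·Δx + b·Δy = Δh: det = 15·30 − 135·80 = -10350.
∂h/∂x = [(-0.7)·30 − (+0.4)·80] / -10350 = +0.005121
∂h/∂y = [15·(+0.4) − 135·(-0.7)] / -10350 = -0.009710
Flow = −∇h = (-0.005121 east, +0.009710 north), which points northwest.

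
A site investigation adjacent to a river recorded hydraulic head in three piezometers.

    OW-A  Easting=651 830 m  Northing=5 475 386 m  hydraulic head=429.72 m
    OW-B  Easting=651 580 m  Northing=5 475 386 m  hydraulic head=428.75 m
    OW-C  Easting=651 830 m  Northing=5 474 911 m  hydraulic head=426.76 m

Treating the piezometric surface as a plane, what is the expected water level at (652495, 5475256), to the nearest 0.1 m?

∂h/∂x = (428.75 − 429.72) / (651580 − 651830) = +0.003880
∂h/∂y = (426.76 − 429.72) / (5474911 − 5475386) = +0.006232
h(652495, 5475256) = 429.72 + (+0.003880)·(665) + (+0.006232)·(-130) = 429.72 +2.580 -0.810 = 431.490 m.

431.5 m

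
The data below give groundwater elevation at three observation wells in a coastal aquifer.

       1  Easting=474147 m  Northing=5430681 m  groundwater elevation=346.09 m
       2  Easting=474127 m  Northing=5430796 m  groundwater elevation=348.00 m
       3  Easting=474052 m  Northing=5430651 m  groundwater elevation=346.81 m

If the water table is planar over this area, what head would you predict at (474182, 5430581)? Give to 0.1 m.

Differences from 1: to 2 (Δx, Δy, Δh) = (-20, 115, +1.91); to 3 = (-95, -30, +0.72).
Determinant of the coordinate differences = (-20)·(-30) − (-95)·115 = 11525.
∂h/∂x = [(+1.91)·(-30) − (+0.72)·115] / 11525 = -0.01216
∂h/∂y = [(-20)·(+0.72) − (-95)·(+1.91)] / 11525 = +0.01449
h(474182, 5430581) = 346.09 + (-0.01216)·(35) + (+0.01449)·(-100) = 346.09 -0.425 -1.449 = 344.215 m.

344.2 m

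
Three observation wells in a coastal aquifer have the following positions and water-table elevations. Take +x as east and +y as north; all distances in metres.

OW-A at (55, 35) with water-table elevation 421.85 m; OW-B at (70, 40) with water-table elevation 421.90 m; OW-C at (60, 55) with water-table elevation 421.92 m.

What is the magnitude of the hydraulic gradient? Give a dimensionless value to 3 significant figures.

0.00375

Taking OW-A as reference: OW-B−OW-A = (15, 5, +0.05); OW-C−OW-A = (5, 20, +0.07).
Determinant of the coordinate differences = 15·20 − 5·5 = 275.
∂h/∂x = [(+0.05)·20 − (+0.07)·5] / 275 = +0.002364
∂h/∂y = [15·(+0.07) − 5·(+0.05)] / 275 = +0.002909
|∇h| = √(0.002364² + 0.002909²) = 0.003748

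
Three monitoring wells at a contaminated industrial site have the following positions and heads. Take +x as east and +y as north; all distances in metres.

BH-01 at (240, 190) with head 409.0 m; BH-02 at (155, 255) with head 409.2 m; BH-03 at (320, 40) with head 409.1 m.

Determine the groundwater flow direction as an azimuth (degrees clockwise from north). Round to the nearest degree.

With h = a·x + b·y + c and BH-01 as origin, the differences give:
  (-85)·a + 65·b = +0.2
  80·a + (-150)·b = +0.1
Eliminate b (×(-150) and ×65, subtract): 7550·a = -36.50 → a = ∂h/∂x = -0.004834
Back-substitute: b = ∂h/∂y = -0.003245.
Flow direction (−∇h) has components (+0.004834 E, +0.003245 N).
Azimuth = atan2(E, N) = atan2(+0.004834, +0.003245) = 56.1° ≈ 056°.

056°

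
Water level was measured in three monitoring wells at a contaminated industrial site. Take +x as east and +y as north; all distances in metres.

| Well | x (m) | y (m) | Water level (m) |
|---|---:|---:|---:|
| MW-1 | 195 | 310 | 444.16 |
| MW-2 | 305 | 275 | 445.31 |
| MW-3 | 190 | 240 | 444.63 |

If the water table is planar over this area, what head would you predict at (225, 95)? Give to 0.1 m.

With h = a·x + b·y + c and MW-1 as origin, the differences give:
  110·a + (-35)·b = +1.15
  (-5)·a + (-70)·b = +0.47
Eliminate b (×(-70) and ×(-35), subtract): -7875·a = -64.050 → a = ∂h/∂x = +0.008133
Back-substitute: b = ∂h/∂y = -0.007295.
h(225, 95) = 444.16 + (+0.008133)·(30) + (-0.007295)·(-215) = 444.16 +0.244 +1.568 = 445.972 m.

446.0 m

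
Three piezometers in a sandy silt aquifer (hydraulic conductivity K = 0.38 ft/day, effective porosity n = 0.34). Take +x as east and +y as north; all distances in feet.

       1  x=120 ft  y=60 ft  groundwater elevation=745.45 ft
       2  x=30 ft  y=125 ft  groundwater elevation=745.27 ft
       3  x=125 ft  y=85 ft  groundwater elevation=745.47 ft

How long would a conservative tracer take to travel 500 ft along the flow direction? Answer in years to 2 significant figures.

540 years

Taking 1 as reference: 2−1 = (-90, 65, -0.18); 3−1 = (5, 25, +0.02).
Solve a·Δx + b·Δy = Δh: det = (-90)·25 − 5·65 = -2575.
∂h/∂x = [(-0.18)·25 − (+0.02)·65] / -2575 = +0.002252
∂h/∂y = [(-90)·(+0.02) − 5·(-0.18)] / -2575 = +0.0003495
|∇h| = √(0.002252² + 0.0003495²) = 0.002279
Seepage velocity v = K·i/n = 0.38 × 0.002279 / 0.34 = 0.002547 ft/day.
t = 500 / 0.002547 = 1.963e+05 days = 537 years.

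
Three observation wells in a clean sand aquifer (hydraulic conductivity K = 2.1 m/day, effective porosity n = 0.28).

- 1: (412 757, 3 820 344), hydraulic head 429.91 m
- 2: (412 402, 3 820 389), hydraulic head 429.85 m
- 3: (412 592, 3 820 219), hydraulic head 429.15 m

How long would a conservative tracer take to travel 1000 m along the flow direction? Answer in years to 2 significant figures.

Three-point gradient (reference 1): Δ to 2 = (-355, 45, -0.06), Δ to 3 = (-165, -125, -0.76).
∂h/∂x = +0.0008050, ∂h/∂y = +0.005017 (det = 51800).
|∇h| = √(0.0008050² + 0.005017²) = 0.005081
Seepage velocity v = K·i/n = 2.1 × 0.005081 / 0.28 = 0.03811 m/day.
t = 1000 / 0.03811 = 2.624e+04 days = 71.8 years.

72 years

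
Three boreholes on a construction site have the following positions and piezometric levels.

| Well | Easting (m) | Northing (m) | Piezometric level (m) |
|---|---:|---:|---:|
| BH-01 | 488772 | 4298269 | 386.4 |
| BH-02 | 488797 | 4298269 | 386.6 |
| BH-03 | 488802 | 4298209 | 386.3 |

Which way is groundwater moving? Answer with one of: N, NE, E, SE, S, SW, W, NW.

Taking BH-01 as reference: BH-02−BH-01 = (25, 0, +0.2); BH-03−BH-01 = (30, -60, -0.1).
Determinant of the coordinate differences = 25·(-60) − 30·0 = -1500.
∂h/∂x = [(+0.2)·(-60) − (-0.1)·0] / -1500 = +0.008000
∂h/∂y = [25·(-0.1) − 30·(+0.2)] / -1500 = +0.005667
Flow = −∇h = (-0.008000 east, -0.005667 north), which points southwest.

SW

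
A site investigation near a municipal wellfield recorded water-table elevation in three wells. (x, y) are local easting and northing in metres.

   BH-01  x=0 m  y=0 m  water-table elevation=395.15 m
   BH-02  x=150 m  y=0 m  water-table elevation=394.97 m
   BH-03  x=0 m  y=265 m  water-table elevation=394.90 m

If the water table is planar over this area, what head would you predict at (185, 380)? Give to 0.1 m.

∂h/∂x = (394.97 − 395.15) / (150 − 0) = -0.001200
∂h/∂y = (394.90 − 395.15) / (265 − 0) = -0.0009434
h(185, 380) = 395.15 + (-0.001200)·(185) + (-0.0009434)·(380) = 395.15 -0.222 -0.358 = 394.570 m.

394.6 m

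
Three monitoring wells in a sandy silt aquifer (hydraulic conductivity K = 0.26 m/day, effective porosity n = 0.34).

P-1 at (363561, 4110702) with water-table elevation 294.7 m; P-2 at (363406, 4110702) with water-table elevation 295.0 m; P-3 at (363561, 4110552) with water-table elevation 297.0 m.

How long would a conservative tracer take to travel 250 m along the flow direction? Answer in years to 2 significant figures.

∂h/∂x = (295.0 − 294.7) / (363406 − 363561) = -0.001935
∂h/∂y = (297.0 − 294.7) / (4110552 − 4110702) = -0.01533
|∇h| = √(-0.001935² + -0.01533²) = 0.01545
Seepage velocity v = K·i/n = 0.26 × 0.01545 / 0.34 = 0.01181 m/day.
t = 250 / 0.01181 = 2.117e+04 days = 58 years.

58 years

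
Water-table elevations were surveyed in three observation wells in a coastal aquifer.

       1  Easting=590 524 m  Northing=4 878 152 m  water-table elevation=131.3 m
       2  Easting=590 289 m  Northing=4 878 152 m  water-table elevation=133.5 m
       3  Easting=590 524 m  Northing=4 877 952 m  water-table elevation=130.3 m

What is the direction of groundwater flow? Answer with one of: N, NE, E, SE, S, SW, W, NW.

SE

∂h/∂x = (133.5 − 131.3) / (590289 − 590524) = -0.009362
∂h/∂y = (130.3 − 131.3) / (4877952 − 4878152) = +0.005000
Flow = −∇h = (+0.009362 east, -0.005000 north), which points southeast.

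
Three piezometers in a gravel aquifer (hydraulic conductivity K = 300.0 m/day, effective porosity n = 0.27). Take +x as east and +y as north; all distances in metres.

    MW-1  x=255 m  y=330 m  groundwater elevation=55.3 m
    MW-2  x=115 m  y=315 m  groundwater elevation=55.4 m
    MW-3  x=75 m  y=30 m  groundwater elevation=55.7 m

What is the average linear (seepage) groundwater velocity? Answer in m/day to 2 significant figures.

1.3 m/day

Differences from MW-1: to MW-2 (Δx, Δy, Δh) = (-140, -15, +0.1); to MW-3 = (-180, -300, +0.4).
Determinant of the coordinate differences = (-140)·(-300) − (-180)·(-15) = 39300.
∂h/∂x = [(+0.1)·(-300) − (+0.4)·(-15)] / 39300 = -0.0006107
∂h/∂y = [(-140)·(+0.4) − (-180)·(+0.1)] / 39300 = -0.0009669
|∇h| = √(-0.0006107² + -0.0009669²) = 0.001144
Seepage velocity v = K·i/n = 300.0 × 0.001144 / 0.27 = 1.271 m/day.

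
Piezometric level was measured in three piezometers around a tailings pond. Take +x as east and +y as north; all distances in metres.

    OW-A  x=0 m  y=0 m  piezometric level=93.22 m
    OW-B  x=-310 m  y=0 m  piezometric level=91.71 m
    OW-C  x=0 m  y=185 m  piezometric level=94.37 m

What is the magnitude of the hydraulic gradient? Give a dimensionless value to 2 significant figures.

0.0079

∂h/∂x = (91.71 − 93.22) / (-310 − 0) = +0.004871
∂h/∂y = (94.37 − 93.22) / (185 − 0) = +0.006216
|∇h| = √(0.004871² + 0.006216²) = 0.007897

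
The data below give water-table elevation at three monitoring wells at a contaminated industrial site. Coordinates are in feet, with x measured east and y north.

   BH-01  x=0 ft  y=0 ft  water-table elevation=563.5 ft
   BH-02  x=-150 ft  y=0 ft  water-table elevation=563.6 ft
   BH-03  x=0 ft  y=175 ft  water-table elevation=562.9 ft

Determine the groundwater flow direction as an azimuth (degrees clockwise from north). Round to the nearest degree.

∂h/∂x = (563.6 − 563.5) / (-150 − 0) = -0.0006667
∂h/∂y = (562.9 − 563.5) / (175 − 0) = -0.003429
Flow direction (−∇h) has components (+0.0006667 E, +0.003429 N).
Azimuth = atan2(E, N) = atan2(+0.0006667, +0.003429) = 11.0° ≈ 011°.

011°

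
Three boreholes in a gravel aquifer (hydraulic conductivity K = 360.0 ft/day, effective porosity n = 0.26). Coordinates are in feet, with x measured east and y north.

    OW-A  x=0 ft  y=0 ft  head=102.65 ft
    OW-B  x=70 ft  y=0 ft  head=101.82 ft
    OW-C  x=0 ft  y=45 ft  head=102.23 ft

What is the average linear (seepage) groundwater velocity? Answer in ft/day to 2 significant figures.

∂h/∂x = (101.82 − 102.65) / (70 − 0) = -0.01186
∂h/∂y = (102.23 − 102.65) / (45 − 0) = -0.009333
|∇h| = √(-0.01186² + -0.009333²) = 0.01509
Seepage velocity v = K·i/n = 360.0 × 0.01509 / 0.26 = 20.89 ft/day.

21 ft/day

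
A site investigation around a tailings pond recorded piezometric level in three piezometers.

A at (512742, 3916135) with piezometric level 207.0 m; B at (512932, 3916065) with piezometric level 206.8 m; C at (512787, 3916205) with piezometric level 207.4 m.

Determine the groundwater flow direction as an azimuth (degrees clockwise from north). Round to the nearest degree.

189°

Differences from A: to B (Δx, Δy, Δh) = (190, -70, -0.2); to C = (45, 70, +0.4).
Determinant of the coordinate differences = 190·70 − 45·(-70) = 16450.
∂h/∂x = [(-0.2)·70 − (+0.4)·(-70)] / 16450 = +0.0008511
∂h/∂y = [190·(+0.4) − 45·(-0.2)] / 16450 = +0.005167
Flow direction (−∇h) has components (-0.0008511 E, -0.005167 N).
Azimuth = atan2(E, N) = atan2(-0.0008511, -0.005167) = 189.4° ≈ 189°.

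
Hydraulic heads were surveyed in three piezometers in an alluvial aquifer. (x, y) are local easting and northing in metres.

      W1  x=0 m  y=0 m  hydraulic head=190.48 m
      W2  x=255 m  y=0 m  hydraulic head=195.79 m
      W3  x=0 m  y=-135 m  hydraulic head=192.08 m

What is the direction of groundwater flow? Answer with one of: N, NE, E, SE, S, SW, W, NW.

NW

∂h/∂x = (195.79 − 190.48) / (255 − 0) = +0.02082
∂h/∂y = (192.08 − 190.48) / (-135 − 0) = -0.01185
Flow = −∇h = (-0.02082 east, +0.01185 north), which points northwest.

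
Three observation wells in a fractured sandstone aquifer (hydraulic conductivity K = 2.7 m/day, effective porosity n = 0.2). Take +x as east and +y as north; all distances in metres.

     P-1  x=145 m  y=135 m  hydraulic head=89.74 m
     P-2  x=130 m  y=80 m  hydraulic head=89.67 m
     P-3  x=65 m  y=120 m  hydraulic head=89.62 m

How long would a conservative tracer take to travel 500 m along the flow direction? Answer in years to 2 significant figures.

With h = a·x + b·y + c and P-1 as origin, the differences give:
  (-15)·a + (-55)·b = -0.07
  (-80)·a + (-15)·b = -0.12
Eliminate b (×(-15) and ×(-55), subtract): -4175·a = -5.550 → a = ∂h/∂x = +0.001329
Back-substitute: b = ∂h/∂y = +0.0009102.
|∇h| = √(0.001329² + 0.0009102²) = 0.001611
Seepage velocity v = K·i/n = 2.7 × 0.001611 / 0.2 = 0.02175 m/day.
t = 500 / 0.02175 = 2.299e+04 days = 62.9 years.

63 years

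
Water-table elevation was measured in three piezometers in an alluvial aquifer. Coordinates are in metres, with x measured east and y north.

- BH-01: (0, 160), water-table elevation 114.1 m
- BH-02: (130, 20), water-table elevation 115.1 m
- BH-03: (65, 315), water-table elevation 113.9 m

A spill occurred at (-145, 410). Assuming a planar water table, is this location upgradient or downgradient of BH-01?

Differences from BH-01: to BH-02 (Δx, Δy, Δh) = (130, -140, +1.0); to BH-03 = (65, 155, -0.2).
Determinant of the coordinate differences = 130·155 − 65·(-140) = 29250.
∂h/∂x = [(+1.0)·155 − (-0.2)·(-140)] / 29250 = +0.004342
∂h/∂y = [130·(-0.2) − 65·(+1.0)] / 29250 = -0.003111
Head at (-145, 410) = 114.1 + (+0.004342)·(-145) + (-0.003111)·(250) = 112.69 m.
That is lower than the 114.1 m at BH-01, so the point is downgradient.

downgradient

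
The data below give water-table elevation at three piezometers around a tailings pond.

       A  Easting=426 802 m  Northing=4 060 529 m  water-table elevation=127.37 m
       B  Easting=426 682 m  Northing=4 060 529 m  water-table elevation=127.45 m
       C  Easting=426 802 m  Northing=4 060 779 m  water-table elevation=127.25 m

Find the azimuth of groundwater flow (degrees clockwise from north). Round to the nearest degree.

∂h/∂x = (127.45 − 127.37) / (426682 − 426802) = -0.0006667
∂h/∂y = (127.25 − 127.37) / (4060779 − 4060529) = -0.0004800
Flow direction (−∇h) has components (+0.0006667 E, +0.0004800 N).
Azimuth = atan2(E, N) = atan2(+0.0006667, +0.0004800) = 54.2° ≈ 054°.

054°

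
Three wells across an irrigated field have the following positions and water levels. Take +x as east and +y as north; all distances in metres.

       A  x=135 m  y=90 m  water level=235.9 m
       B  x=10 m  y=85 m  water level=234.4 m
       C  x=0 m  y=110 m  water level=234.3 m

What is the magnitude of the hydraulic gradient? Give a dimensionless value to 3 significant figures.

0.0120

With h = a·x + b·y + c and A as origin, the differences give:
  (-125)·a + (-5)·b = -1.5
  (-135)·a + 20·b = -1.6
Eliminate b (×20 and ×(-5), subtract): -3175·a = -38.00 → a = ∂h/∂x = +0.01197
Back-substitute: b = ∂h/∂y = +0.0007874.
|∇h| = √(0.01197² + 0.0007874²) = 0.012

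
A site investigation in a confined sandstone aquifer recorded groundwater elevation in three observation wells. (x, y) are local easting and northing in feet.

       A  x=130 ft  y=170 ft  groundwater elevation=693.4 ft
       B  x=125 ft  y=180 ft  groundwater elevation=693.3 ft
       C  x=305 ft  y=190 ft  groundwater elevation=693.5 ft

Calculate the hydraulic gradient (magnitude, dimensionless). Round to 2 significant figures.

With h = a·x + b·y + c and A as origin, the differences give:
  (-5)·a + 10·b = -0.1
  175·a + 20·b = +0.1
Eliminate b (×20 and ×10, subtract): -1850·a = -3.00 → a = ∂h/∂x = +0.001622
Back-substitute: b = ∂h/∂y = -0.009189.
|∇h| = √(0.001622² + -0.009189²) = 0.009331

0.0093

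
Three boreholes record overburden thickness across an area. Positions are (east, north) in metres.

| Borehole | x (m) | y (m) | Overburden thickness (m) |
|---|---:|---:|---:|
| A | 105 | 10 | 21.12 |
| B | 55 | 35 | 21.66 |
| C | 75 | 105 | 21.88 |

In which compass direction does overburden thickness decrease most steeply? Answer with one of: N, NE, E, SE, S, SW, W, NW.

SE

Differences from A: to B (Δx, Δy, Δh) = (-50, 25, +0.54); to C = (-30, 95, +0.76).
Solve a·Δx + b·Δy = Δd: det = (-50)·95 − (-30)·25 = -4000.
∂d/∂x = [(+0.54)·95 − (+0.76)·25] / -4000 = -0.008075
∂d/∂y = [(-50)·(+0.76) − (-30)·(+0.54)] / -4000 = +0.005450
Steepest decrease is along −∇f = (+0.008075 E, -0.005450 N) → southeast.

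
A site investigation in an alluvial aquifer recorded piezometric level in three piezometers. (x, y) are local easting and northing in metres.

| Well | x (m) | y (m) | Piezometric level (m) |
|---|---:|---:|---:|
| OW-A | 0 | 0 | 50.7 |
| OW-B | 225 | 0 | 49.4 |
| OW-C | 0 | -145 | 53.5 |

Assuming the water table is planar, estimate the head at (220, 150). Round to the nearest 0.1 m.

46.5 m

∂h/∂x = (49.4 − 50.7) / (225 − 0) = -0.005778
∂h/∂y = (53.5 − 50.7) / (-145 − 0) = -0.01931
h(220, 150) = 50.7 + (-0.005778)·(220) + (-0.01931)·(150) = 50.7 -1.271 -2.897 = 46.532 m.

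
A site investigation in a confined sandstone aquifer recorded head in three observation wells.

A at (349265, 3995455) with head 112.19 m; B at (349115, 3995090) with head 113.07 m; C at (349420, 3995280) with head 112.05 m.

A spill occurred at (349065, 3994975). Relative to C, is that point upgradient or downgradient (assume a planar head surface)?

With h = a·x + b·y + c and A as origin, the differences give:
  (-150)·a + (-365)·b = +0.88
  155·a + (-175)·b = -0.14
Eliminate b (×(-175) and ×(-365), subtract): 82825·a = -205.100 → a = ∂h/∂x = -0.002476
Back-substitute: b = ∂h/∂y = -0.001393.
Head at (349065, 3994975) = 112.19 + (-0.002476)·(-200) + (-0.001393)·(-480) = 113.35 m.
That is higher than the 112.05 m at C, so the point is upgradient.

upgradient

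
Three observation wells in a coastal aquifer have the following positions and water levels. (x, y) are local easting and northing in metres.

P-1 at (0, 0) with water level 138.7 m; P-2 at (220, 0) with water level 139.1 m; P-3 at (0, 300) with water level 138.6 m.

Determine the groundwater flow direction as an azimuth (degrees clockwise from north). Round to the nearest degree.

280°

∂h/∂x = (139.1 − 138.7) / (220 − 0) = +0.001818
∂h/∂y = (138.6 − 138.7) / (300 − 0) = -0.0003333
Flow direction (−∇h) has components (-0.001818 E, +0.0003333 N).
Azimuth = atan2(E, N) = atan2(-0.001818, +0.0003333) = 280.4° ≈ 280°.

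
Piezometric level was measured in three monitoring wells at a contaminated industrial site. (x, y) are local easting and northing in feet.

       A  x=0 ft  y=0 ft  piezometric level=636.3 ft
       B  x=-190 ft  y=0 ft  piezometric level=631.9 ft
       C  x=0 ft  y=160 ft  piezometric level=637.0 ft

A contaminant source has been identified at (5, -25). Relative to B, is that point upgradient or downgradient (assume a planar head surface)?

upgradient

∂h/∂x = (631.9 − 636.3) / (-190 − 0) = +0.02316
∂h/∂y = (637.0 − 636.3) / (160 − 0) = +0.004375
Head at (5, -25) = 636.3 + (+0.02316)·(5) + (+0.004375)·(-25) = 636.31 ft.
That is higher than the 631.9 ft at B, so the point is upgradient.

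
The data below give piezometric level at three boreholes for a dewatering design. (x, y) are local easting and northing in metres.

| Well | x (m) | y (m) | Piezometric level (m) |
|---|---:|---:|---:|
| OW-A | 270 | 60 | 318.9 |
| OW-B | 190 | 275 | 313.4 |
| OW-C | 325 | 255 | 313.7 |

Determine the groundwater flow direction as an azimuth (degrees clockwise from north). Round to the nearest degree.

004°

With h = a·x + b·y + c and OW-A as origin, the differences give:
  (-80)·a + 215·b = -5.5
  55·a + 195·b = -5.2
Eliminate b (×195 and ×215, subtract): -27425·a = 45.50 → a = ∂h/∂x = -0.001659
Back-substitute: b = ∂h/∂y = -0.02620.
Flow direction (−∇h) has components (+0.001659 E, +0.02620 N).
Azimuth = atan2(E, N) = atan2(+0.001659, +0.02620) = 3.6° ≈ 004°.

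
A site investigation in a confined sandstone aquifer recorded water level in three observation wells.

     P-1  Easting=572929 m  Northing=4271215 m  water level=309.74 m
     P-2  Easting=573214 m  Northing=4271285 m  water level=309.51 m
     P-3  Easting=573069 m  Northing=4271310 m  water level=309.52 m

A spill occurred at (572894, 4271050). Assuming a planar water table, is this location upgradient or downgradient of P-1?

upgradient

With h = a·x + b·y + c and P-1 as origin, the differences give:
  285·a + 70·b = -0.23
  140·a + 95·b = -0.22
Eliminate b (×95 and ×70, subtract): 17275·a = -6.450 → a = ∂h/∂x = -0.0003734
Back-substitute: b = ∂h/∂y = -0.001766.
Head at (572894, 4271050) = 309.74 + (-0.0003734)·(-35) + (-0.001766)·(-165) = 310.04 m.
That is higher than the 309.74 m at P-1, so the point is upgradient.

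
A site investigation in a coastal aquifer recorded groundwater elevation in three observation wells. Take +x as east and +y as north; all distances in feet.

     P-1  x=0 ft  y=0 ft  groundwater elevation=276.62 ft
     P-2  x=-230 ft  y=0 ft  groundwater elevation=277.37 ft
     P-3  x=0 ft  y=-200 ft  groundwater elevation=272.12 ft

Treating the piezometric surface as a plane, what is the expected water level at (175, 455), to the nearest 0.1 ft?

∂h/∂x = (277.37 − 276.62) / (-230 − 0) = -0.003261
∂h/∂y = (272.12 − 276.62) / (-200 − 0) = +0.02250
h(175, 455) = 276.62 + (-0.003261)·(175) + (+0.02250)·(455) = 276.62 -0.571 +10.237 = 286.287 ft.

286.3 ft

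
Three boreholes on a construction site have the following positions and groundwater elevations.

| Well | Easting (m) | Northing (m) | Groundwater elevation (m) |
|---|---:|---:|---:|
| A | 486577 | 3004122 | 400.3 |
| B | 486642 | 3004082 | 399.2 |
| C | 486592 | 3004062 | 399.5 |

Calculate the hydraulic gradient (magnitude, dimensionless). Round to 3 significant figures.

Differences from A: to B (Δx, Δy, Δh) = (65, -40, -1.1); to C = (15, -60, -0.8).
Determinant of the coordinate differences = 65·(-60) − 15·(-40) = -3300.
∂h/∂x = [(-1.1)·(-60) − (-0.8)·(-40)] / -3300 = -0.01030
∂h/∂y = [65·(-0.8) − 15·(-1.1)] / -3300 = +0.01076
|∇h| = √(-0.01030² + 0.01076²) = 0.0149

0.0149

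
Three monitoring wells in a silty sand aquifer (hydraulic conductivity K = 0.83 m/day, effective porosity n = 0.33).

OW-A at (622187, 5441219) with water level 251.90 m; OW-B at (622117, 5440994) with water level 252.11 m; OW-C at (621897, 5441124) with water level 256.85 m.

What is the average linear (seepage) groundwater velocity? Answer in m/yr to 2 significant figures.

18 m/yr

Differences from OW-A: to OW-B (Δx, Δy, Δh) = (-70, -225, +0.21); to OW-C = (-290, -95, +4.95).
Determinant of the coordinate differences = (-70)·(-95) − (-290)·(-225) = -58600.
∂h/∂x = [(+0.21)·(-95) − (+4.95)·(-225)] / -58600 = -0.01867
∂h/∂y = [(-70)·(+4.95) − (-290)·(+0.21)] / -58600 = +0.004874
|∇h| = √(-0.01867² + 0.004874²) = 0.0193
Seepage velocity v = K·i/n = 0.83 × 0.0193 / 0.33 = 0.04854 m/day = 17.73 m/yr.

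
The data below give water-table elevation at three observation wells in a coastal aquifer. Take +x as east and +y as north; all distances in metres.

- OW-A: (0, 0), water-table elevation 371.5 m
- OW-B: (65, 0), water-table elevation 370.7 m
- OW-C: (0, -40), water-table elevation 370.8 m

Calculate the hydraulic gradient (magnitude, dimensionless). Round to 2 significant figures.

0.021

∂h/∂x = (370.7 − 371.5) / (65 − 0) = -0.01231
∂h/∂y = (370.8 − 371.5) / (-40 − 0) = +0.01750
|∇h| = √(-0.01231² + 0.01750²) = 0.0214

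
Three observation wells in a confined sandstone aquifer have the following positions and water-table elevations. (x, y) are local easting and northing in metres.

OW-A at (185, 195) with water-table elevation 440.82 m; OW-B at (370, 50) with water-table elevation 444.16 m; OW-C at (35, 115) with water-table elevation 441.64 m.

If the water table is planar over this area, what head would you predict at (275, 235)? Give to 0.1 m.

Taking OW-A as reference: OW-B−OW-A = (185, -145, +3.34); OW-C−OW-A = (-150, -80, +0.82).
Determinant of the coordinate differences = 185·(-80) − (-150)·(-145) = -36550.
∂h/∂x = [(+3.34)·(-80) − (+0.82)·(-145)] / -36550 = +0.004057
∂h/∂y = [185·(+0.82) − (-150)·(+3.34)] / -36550 = -0.01786
h(275, 235) = 440.82 + (+0.004057)·(90) + (-0.01786)·(40) = 440.82 +0.365 -0.714 = 440.471 m.

440.5 m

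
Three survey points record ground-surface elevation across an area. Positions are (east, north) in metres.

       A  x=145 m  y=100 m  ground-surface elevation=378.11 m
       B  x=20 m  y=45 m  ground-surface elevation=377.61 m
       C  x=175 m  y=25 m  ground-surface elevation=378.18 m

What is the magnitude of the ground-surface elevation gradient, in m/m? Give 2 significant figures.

0.0038 m/m

With z = a·x + b·y + c and A as origin, the differences give:
  (-125)·a + (-55)·b = -0.50
  30·a + (-75)·b = +0.07
Eliminate b (×(-75) and ×(-55), subtract): 11025·a = 41.350 → a = ∂z/∂x = +0.003751
Back-substitute: b = ∂z/∂y = +0.0005669.
|∇f| = √(0.003751² + 0.0005669²) = 0.003794 m/m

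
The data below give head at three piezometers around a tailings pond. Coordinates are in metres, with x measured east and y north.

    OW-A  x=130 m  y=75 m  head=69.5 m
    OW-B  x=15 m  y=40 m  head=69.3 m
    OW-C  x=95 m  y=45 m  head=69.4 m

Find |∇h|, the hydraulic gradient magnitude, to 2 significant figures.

Differences from OW-A: to OW-B (Δx, Δy, Δh) = (-115, -35, -0.2); to OW-C = (-35, -30, -0.1).
Solve a·Δx + b·Δy = Δh: det = (-115)·(-30) − (-35)·(-35) = 2225.
∂h/∂x = [(-0.2)·(-30) − (-0.1)·(-35)] / 2225 = +0.001124
∂h/∂y = [(-115)·(-0.1) − (-35)·(-0.2)] / 2225 = +0.002022
|∇h| = √(0.001124² + 0.002022²) = 0.002313

0.0023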